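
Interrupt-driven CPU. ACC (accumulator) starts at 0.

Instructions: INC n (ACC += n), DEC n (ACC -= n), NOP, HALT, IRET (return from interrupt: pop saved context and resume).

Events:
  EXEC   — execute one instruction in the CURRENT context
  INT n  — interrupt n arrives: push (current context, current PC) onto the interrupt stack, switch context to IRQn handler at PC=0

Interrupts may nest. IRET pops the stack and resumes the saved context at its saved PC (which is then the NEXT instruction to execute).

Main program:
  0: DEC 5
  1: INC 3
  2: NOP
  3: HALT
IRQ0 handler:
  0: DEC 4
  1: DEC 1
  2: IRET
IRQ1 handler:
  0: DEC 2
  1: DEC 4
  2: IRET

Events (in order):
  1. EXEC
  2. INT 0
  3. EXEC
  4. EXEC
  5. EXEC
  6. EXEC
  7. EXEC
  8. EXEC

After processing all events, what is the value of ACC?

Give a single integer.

Event 1 (EXEC): [MAIN] PC=0: DEC 5 -> ACC=-5
Event 2 (INT 0): INT 0 arrives: push (MAIN, PC=1), enter IRQ0 at PC=0 (depth now 1)
Event 3 (EXEC): [IRQ0] PC=0: DEC 4 -> ACC=-9
Event 4 (EXEC): [IRQ0] PC=1: DEC 1 -> ACC=-10
Event 5 (EXEC): [IRQ0] PC=2: IRET -> resume MAIN at PC=1 (depth now 0)
Event 6 (EXEC): [MAIN] PC=1: INC 3 -> ACC=-7
Event 7 (EXEC): [MAIN] PC=2: NOP
Event 8 (EXEC): [MAIN] PC=3: HALT

Answer: -7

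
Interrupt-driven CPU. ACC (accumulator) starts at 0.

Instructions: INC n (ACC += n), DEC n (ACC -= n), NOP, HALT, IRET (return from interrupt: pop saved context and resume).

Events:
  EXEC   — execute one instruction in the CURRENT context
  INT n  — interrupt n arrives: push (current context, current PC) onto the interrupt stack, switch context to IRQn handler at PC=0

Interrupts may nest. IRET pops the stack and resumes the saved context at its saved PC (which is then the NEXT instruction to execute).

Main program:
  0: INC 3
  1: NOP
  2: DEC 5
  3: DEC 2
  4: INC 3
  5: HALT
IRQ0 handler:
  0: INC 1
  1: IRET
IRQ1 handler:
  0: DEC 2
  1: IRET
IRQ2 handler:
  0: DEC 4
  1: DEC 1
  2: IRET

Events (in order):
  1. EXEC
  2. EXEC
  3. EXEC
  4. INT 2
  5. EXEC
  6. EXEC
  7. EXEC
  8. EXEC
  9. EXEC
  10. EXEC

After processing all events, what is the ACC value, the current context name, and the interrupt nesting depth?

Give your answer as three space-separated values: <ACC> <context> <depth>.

Answer: -6 MAIN 0

Derivation:
Event 1 (EXEC): [MAIN] PC=0: INC 3 -> ACC=3
Event 2 (EXEC): [MAIN] PC=1: NOP
Event 3 (EXEC): [MAIN] PC=2: DEC 5 -> ACC=-2
Event 4 (INT 2): INT 2 arrives: push (MAIN, PC=3), enter IRQ2 at PC=0 (depth now 1)
Event 5 (EXEC): [IRQ2] PC=0: DEC 4 -> ACC=-6
Event 6 (EXEC): [IRQ2] PC=1: DEC 1 -> ACC=-7
Event 7 (EXEC): [IRQ2] PC=2: IRET -> resume MAIN at PC=3 (depth now 0)
Event 8 (EXEC): [MAIN] PC=3: DEC 2 -> ACC=-9
Event 9 (EXEC): [MAIN] PC=4: INC 3 -> ACC=-6
Event 10 (EXEC): [MAIN] PC=5: HALT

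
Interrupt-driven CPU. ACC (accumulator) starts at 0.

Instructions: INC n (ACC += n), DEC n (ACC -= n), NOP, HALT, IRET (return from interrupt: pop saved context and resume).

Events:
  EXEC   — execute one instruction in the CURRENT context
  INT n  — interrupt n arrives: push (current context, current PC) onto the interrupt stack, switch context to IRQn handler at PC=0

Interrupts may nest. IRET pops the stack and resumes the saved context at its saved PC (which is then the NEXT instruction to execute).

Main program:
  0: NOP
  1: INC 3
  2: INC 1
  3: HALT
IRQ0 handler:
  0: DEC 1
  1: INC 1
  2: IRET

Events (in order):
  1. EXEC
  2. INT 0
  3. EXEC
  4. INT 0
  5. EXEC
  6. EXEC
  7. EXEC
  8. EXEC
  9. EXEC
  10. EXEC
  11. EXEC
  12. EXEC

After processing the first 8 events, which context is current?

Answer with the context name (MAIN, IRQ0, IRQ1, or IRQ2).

Answer: IRQ0

Derivation:
Event 1 (EXEC): [MAIN] PC=0: NOP
Event 2 (INT 0): INT 0 arrives: push (MAIN, PC=1), enter IRQ0 at PC=0 (depth now 1)
Event 3 (EXEC): [IRQ0] PC=0: DEC 1 -> ACC=-1
Event 4 (INT 0): INT 0 arrives: push (IRQ0, PC=1), enter IRQ0 at PC=0 (depth now 2)
Event 5 (EXEC): [IRQ0] PC=0: DEC 1 -> ACC=-2
Event 6 (EXEC): [IRQ0] PC=1: INC 1 -> ACC=-1
Event 7 (EXEC): [IRQ0] PC=2: IRET -> resume IRQ0 at PC=1 (depth now 1)
Event 8 (EXEC): [IRQ0] PC=1: INC 1 -> ACC=0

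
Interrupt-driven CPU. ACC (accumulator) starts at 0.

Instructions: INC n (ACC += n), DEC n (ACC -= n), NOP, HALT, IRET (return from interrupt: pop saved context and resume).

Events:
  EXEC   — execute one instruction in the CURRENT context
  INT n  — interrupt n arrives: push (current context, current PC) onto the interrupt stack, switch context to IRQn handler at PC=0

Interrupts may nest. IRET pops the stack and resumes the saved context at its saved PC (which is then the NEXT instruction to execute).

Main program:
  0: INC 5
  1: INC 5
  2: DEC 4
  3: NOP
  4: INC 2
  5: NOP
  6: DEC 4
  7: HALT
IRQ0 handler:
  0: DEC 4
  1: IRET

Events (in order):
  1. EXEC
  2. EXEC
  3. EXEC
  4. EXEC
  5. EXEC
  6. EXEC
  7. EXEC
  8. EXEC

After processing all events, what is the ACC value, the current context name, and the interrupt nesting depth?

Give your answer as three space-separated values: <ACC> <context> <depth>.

Event 1 (EXEC): [MAIN] PC=0: INC 5 -> ACC=5
Event 2 (EXEC): [MAIN] PC=1: INC 5 -> ACC=10
Event 3 (EXEC): [MAIN] PC=2: DEC 4 -> ACC=6
Event 4 (EXEC): [MAIN] PC=3: NOP
Event 5 (EXEC): [MAIN] PC=4: INC 2 -> ACC=8
Event 6 (EXEC): [MAIN] PC=5: NOP
Event 7 (EXEC): [MAIN] PC=6: DEC 4 -> ACC=4
Event 8 (EXEC): [MAIN] PC=7: HALT

Answer: 4 MAIN 0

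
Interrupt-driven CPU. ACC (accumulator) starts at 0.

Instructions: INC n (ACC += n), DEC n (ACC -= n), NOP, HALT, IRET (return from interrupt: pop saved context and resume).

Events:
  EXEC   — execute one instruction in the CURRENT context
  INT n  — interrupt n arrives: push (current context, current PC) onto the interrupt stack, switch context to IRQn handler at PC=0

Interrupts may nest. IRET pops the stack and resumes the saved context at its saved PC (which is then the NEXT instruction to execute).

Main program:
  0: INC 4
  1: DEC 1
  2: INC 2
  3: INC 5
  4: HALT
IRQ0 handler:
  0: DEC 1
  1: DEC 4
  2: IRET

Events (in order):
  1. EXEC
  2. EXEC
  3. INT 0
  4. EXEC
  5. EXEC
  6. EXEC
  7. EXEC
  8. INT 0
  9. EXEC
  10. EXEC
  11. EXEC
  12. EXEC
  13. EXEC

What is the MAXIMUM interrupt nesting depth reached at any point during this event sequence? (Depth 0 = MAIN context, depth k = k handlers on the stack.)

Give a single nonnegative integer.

Answer: 1

Derivation:
Event 1 (EXEC): [MAIN] PC=0: INC 4 -> ACC=4 [depth=0]
Event 2 (EXEC): [MAIN] PC=1: DEC 1 -> ACC=3 [depth=0]
Event 3 (INT 0): INT 0 arrives: push (MAIN, PC=2), enter IRQ0 at PC=0 (depth now 1) [depth=1]
Event 4 (EXEC): [IRQ0] PC=0: DEC 1 -> ACC=2 [depth=1]
Event 5 (EXEC): [IRQ0] PC=1: DEC 4 -> ACC=-2 [depth=1]
Event 6 (EXEC): [IRQ0] PC=2: IRET -> resume MAIN at PC=2 (depth now 0) [depth=0]
Event 7 (EXEC): [MAIN] PC=2: INC 2 -> ACC=0 [depth=0]
Event 8 (INT 0): INT 0 arrives: push (MAIN, PC=3), enter IRQ0 at PC=0 (depth now 1) [depth=1]
Event 9 (EXEC): [IRQ0] PC=0: DEC 1 -> ACC=-1 [depth=1]
Event 10 (EXEC): [IRQ0] PC=1: DEC 4 -> ACC=-5 [depth=1]
Event 11 (EXEC): [IRQ0] PC=2: IRET -> resume MAIN at PC=3 (depth now 0) [depth=0]
Event 12 (EXEC): [MAIN] PC=3: INC 5 -> ACC=0 [depth=0]
Event 13 (EXEC): [MAIN] PC=4: HALT [depth=0]
Max depth observed: 1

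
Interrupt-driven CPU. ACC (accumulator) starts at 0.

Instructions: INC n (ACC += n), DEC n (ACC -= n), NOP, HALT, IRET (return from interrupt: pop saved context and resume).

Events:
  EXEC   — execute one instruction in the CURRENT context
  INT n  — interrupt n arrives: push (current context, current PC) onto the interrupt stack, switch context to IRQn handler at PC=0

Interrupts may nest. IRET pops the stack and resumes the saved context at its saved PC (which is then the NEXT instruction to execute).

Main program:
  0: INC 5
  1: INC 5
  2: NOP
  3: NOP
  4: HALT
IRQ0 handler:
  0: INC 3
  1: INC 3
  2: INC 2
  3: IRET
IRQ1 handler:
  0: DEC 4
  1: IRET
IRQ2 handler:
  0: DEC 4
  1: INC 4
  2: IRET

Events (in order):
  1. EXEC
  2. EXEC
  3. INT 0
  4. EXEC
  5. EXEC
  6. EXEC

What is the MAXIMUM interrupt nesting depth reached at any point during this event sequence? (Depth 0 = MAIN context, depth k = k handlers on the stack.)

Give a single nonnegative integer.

Answer: 1

Derivation:
Event 1 (EXEC): [MAIN] PC=0: INC 5 -> ACC=5 [depth=0]
Event 2 (EXEC): [MAIN] PC=1: INC 5 -> ACC=10 [depth=0]
Event 3 (INT 0): INT 0 arrives: push (MAIN, PC=2), enter IRQ0 at PC=0 (depth now 1) [depth=1]
Event 4 (EXEC): [IRQ0] PC=0: INC 3 -> ACC=13 [depth=1]
Event 5 (EXEC): [IRQ0] PC=1: INC 3 -> ACC=16 [depth=1]
Event 6 (EXEC): [IRQ0] PC=2: INC 2 -> ACC=18 [depth=1]
Max depth observed: 1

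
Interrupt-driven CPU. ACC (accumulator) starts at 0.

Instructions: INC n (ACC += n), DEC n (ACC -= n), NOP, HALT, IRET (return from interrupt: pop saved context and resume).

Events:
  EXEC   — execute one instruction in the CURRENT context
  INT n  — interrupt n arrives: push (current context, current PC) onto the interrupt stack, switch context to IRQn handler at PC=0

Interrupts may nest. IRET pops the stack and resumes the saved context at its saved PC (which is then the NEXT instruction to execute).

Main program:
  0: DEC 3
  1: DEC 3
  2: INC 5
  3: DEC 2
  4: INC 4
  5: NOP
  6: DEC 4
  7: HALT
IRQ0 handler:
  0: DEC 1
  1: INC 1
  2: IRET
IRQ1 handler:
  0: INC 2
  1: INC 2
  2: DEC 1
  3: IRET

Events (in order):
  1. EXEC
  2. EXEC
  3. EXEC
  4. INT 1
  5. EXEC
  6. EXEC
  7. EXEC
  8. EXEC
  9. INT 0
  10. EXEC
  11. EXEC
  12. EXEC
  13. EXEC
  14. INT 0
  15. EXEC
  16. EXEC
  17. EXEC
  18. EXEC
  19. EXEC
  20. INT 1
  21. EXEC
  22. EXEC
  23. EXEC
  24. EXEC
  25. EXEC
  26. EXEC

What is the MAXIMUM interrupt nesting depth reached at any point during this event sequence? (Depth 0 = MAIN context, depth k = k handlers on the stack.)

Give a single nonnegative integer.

Answer: 1

Derivation:
Event 1 (EXEC): [MAIN] PC=0: DEC 3 -> ACC=-3 [depth=0]
Event 2 (EXEC): [MAIN] PC=1: DEC 3 -> ACC=-6 [depth=0]
Event 3 (EXEC): [MAIN] PC=2: INC 5 -> ACC=-1 [depth=0]
Event 4 (INT 1): INT 1 arrives: push (MAIN, PC=3), enter IRQ1 at PC=0 (depth now 1) [depth=1]
Event 5 (EXEC): [IRQ1] PC=0: INC 2 -> ACC=1 [depth=1]
Event 6 (EXEC): [IRQ1] PC=1: INC 2 -> ACC=3 [depth=1]
Event 7 (EXEC): [IRQ1] PC=2: DEC 1 -> ACC=2 [depth=1]
Event 8 (EXEC): [IRQ1] PC=3: IRET -> resume MAIN at PC=3 (depth now 0) [depth=0]
Event 9 (INT 0): INT 0 arrives: push (MAIN, PC=3), enter IRQ0 at PC=0 (depth now 1) [depth=1]
Event 10 (EXEC): [IRQ0] PC=0: DEC 1 -> ACC=1 [depth=1]
Event 11 (EXEC): [IRQ0] PC=1: INC 1 -> ACC=2 [depth=1]
Event 12 (EXEC): [IRQ0] PC=2: IRET -> resume MAIN at PC=3 (depth now 0) [depth=0]
Event 13 (EXEC): [MAIN] PC=3: DEC 2 -> ACC=0 [depth=0]
Event 14 (INT 0): INT 0 arrives: push (MAIN, PC=4), enter IRQ0 at PC=0 (depth now 1) [depth=1]
Event 15 (EXEC): [IRQ0] PC=0: DEC 1 -> ACC=-1 [depth=1]
Event 16 (EXEC): [IRQ0] PC=1: INC 1 -> ACC=0 [depth=1]
Event 17 (EXEC): [IRQ0] PC=2: IRET -> resume MAIN at PC=4 (depth now 0) [depth=0]
Event 18 (EXEC): [MAIN] PC=4: INC 4 -> ACC=4 [depth=0]
Event 19 (EXEC): [MAIN] PC=5: NOP [depth=0]
Event 20 (INT 1): INT 1 arrives: push (MAIN, PC=6), enter IRQ1 at PC=0 (depth now 1) [depth=1]
Event 21 (EXEC): [IRQ1] PC=0: INC 2 -> ACC=6 [depth=1]
Event 22 (EXEC): [IRQ1] PC=1: INC 2 -> ACC=8 [depth=1]
Event 23 (EXEC): [IRQ1] PC=2: DEC 1 -> ACC=7 [depth=1]
Event 24 (EXEC): [IRQ1] PC=3: IRET -> resume MAIN at PC=6 (depth now 0) [depth=0]
Event 25 (EXEC): [MAIN] PC=6: DEC 4 -> ACC=3 [depth=0]
Event 26 (EXEC): [MAIN] PC=7: HALT [depth=0]
Max depth observed: 1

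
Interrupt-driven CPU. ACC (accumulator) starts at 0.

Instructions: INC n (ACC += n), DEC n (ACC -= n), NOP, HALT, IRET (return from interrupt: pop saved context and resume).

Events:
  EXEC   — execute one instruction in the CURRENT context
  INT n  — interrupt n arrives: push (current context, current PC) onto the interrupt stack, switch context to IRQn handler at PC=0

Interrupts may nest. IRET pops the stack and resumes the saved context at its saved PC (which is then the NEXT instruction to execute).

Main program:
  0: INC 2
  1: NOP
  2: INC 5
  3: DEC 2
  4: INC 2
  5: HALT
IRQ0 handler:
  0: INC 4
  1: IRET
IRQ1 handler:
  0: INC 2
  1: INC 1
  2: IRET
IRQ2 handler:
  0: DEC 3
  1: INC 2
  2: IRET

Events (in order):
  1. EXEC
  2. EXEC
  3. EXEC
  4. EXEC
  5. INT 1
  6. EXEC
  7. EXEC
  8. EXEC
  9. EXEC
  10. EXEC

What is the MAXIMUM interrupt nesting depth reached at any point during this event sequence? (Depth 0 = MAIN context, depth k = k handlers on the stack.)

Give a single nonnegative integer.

Answer: 1

Derivation:
Event 1 (EXEC): [MAIN] PC=0: INC 2 -> ACC=2 [depth=0]
Event 2 (EXEC): [MAIN] PC=1: NOP [depth=0]
Event 3 (EXEC): [MAIN] PC=2: INC 5 -> ACC=7 [depth=0]
Event 4 (EXEC): [MAIN] PC=3: DEC 2 -> ACC=5 [depth=0]
Event 5 (INT 1): INT 1 arrives: push (MAIN, PC=4), enter IRQ1 at PC=0 (depth now 1) [depth=1]
Event 6 (EXEC): [IRQ1] PC=0: INC 2 -> ACC=7 [depth=1]
Event 7 (EXEC): [IRQ1] PC=1: INC 1 -> ACC=8 [depth=1]
Event 8 (EXEC): [IRQ1] PC=2: IRET -> resume MAIN at PC=4 (depth now 0) [depth=0]
Event 9 (EXEC): [MAIN] PC=4: INC 2 -> ACC=10 [depth=0]
Event 10 (EXEC): [MAIN] PC=5: HALT [depth=0]
Max depth observed: 1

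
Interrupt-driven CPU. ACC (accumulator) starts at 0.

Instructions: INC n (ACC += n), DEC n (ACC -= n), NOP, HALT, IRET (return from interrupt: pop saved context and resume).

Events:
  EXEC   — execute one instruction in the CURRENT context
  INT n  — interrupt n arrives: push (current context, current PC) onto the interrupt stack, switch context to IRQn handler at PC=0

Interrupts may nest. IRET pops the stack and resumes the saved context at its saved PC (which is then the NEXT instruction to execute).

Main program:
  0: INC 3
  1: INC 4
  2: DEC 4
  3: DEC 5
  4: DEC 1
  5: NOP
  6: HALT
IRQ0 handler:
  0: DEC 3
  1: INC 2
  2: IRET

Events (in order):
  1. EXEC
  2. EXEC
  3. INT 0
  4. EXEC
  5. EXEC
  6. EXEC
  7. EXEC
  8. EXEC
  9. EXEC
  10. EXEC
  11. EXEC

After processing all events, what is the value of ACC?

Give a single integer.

Event 1 (EXEC): [MAIN] PC=0: INC 3 -> ACC=3
Event 2 (EXEC): [MAIN] PC=1: INC 4 -> ACC=7
Event 3 (INT 0): INT 0 arrives: push (MAIN, PC=2), enter IRQ0 at PC=0 (depth now 1)
Event 4 (EXEC): [IRQ0] PC=0: DEC 3 -> ACC=4
Event 5 (EXEC): [IRQ0] PC=1: INC 2 -> ACC=6
Event 6 (EXEC): [IRQ0] PC=2: IRET -> resume MAIN at PC=2 (depth now 0)
Event 7 (EXEC): [MAIN] PC=2: DEC 4 -> ACC=2
Event 8 (EXEC): [MAIN] PC=3: DEC 5 -> ACC=-3
Event 9 (EXEC): [MAIN] PC=4: DEC 1 -> ACC=-4
Event 10 (EXEC): [MAIN] PC=5: NOP
Event 11 (EXEC): [MAIN] PC=6: HALT

Answer: -4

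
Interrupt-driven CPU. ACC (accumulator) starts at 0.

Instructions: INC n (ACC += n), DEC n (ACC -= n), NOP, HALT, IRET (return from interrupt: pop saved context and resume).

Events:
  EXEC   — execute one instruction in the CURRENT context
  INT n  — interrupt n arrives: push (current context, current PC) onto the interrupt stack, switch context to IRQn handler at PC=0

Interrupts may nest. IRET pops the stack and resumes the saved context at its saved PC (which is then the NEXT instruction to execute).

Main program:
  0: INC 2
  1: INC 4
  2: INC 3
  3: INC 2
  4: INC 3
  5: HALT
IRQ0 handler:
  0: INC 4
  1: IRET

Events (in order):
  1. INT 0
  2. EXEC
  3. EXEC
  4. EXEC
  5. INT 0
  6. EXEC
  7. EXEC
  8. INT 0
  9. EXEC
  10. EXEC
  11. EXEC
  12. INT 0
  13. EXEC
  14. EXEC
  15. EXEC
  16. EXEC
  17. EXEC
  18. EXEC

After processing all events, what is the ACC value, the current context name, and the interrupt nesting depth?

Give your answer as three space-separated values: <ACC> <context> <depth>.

Event 1 (INT 0): INT 0 arrives: push (MAIN, PC=0), enter IRQ0 at PC=0 (depth now 1)
Event 2 (EXEC): [IRQ0] PC=0: INC 4 -> ACC=4
Event 3 (EXEC): [IRQ0] PC=1: IRET -> resume MAIN at PC=0 (depth now 0)
Event 4 (EXEC): [MAIN] PC=0: INC 2 -> ACC=6
Event 5 (INT 0): INT 0 arrives: push (MAIN, PC=1), enter IRQ0 at PC=0 (depth now 1)
Event 6 (EXEC): [IRQ0] PC=0: INC 4 -> ACC=10
Event 7 (EXEC): [IRQ0] PC=1: IRET -> resume MAIN at PC=1 (depth now 0)
Event 8 (INT 0): INT 0 arrives: push (MAIN, PC=1), enter IRQ0 at PC=0 (depth now 1)
Event 9 (EXEC): [IRQ0] PC=0: INC 4 -> ACC=14
Event 10 (EXEC): [IRQ0] PC=1: IRET -> resume MAIN at PC=1 (depth now 0)
Event 11 (EXEC): [MAIN] PC=1: INC 4 -> ACC=18
Event 12 (INT 0): INT 0 arrives: push (MAIN, PC=2), enter IRQ0 at PC=0 (depth now 1)
Event 13 (EXEC): [IRQ0] PC=0: INC 4 -> ACC=22
Event 14 (EXEC): [IRQ0] PC=1: IRET -> resume MAIN at PC=2 (depth now 0)
Event 15 (EXEC): [MAIN] PC=2: INC 3 -> ACC=25
Event 16 (EXEC): [MAIN] PC=3: INC 2 -> ACC=27
Event 17 (EXEC): [MAIN] PC=4: INC 3 -> ACC=30
Event 18 (EXEC): [MAIN] PC=5: HALT

Answer: 30 MAIN 0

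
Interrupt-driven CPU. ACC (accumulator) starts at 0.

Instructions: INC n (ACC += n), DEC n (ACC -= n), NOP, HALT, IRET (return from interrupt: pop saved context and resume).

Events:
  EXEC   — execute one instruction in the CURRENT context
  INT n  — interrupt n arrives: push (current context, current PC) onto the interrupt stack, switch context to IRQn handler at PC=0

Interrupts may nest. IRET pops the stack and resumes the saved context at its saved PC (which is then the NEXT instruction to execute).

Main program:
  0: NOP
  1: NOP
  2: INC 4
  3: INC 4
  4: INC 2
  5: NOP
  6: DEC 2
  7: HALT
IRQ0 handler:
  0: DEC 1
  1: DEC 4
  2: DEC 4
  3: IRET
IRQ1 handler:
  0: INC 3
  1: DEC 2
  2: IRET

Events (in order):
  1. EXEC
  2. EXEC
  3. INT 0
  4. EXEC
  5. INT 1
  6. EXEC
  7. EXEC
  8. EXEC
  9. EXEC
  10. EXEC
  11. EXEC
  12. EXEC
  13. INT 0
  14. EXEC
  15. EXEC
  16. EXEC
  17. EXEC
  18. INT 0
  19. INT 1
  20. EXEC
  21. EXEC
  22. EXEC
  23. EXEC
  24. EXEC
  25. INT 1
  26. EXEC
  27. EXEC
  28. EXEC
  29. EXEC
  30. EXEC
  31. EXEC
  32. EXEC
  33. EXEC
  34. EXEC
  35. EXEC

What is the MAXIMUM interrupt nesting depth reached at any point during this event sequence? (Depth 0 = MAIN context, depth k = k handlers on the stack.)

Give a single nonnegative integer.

Event 1 (EXEC): [MAIN] PC=0: NOP [depth=0]
Event 2 (EXEC): [MAIN] PC=1: NOP [depth=0]
Event 3 (INT 0): INT 0 arrives: push (MAIN, PC=2), enter IRQ0 at PC=0 (depth now 1) [depth=1]
Event 4 (EXEC): [IRQ0] PC=0: DEC 1 -> ACC=-1 [depth=1]
Event 5 (INT 1): INT 1 arrives: push (IRQ0, PC=1), enter IRQ1 at PC=0 (depth now 2) [depth=2]
Event 6 (EXEC): [IRQ1] PC=0: INC 3 -> ACC=2 [depth=2]
Event 7 (EXEC): [IRQ1] PC=1: DEC 2 -> ACC=0 [depth=2]
Event 8 (EXEC): [IRQ1] PC=2: IRET -> resume IRQ0 at PC=1 (depth now 1) [depth=1]
Event 9 (EXEC): [IRQ0] PC=1: DEC 4 -> ACC=-4 [depth=1]
Event 10 (EXEC): [IRQ0] PC=2: DEC 4 -> ACC=-8 [depth=1]
Event 11 (EXEC): [IRQ0] PC=3: IRET -> resume MAIN at PC=2 (depth now 0) [depth=0]
Event 12 (EXEC): [MAIN] PC=2: INC 4 -> ACC=-4 [depth=0]
Event 13 (INT 0): INT 0 arrives: push (MAIN, PC=3), enter IRQ0 at PC=0 (depth now 1) [depth=1]
Event 14 (EXEC): [IRQ0] PC=0: DEC 1 -> ACC=-5 [depth=1]
Event 15 (EXEC): [IRQ0] PC=1: DEC 4 -> ACC=-9 [depth=1]
Event 16 (EXEC): [IRQ0] PC=2: DEC 4 -> ACC=-13 [depth=1]
Event 17 (EXEC): [IRQ0] PC=3: IRET -> resume MAIN at PC=3 (depth now 0) [depth=0]
Event 18 (INT 0): INT 0 arrives: push (MAIN, PC=3), enter IRQ0 at PC=0 (depth now 1) [depth=1]
Event 19 (INT 1): INT 1 arrives: push (IRQ0, PC=0), enter IRQ1 at PC=0 (depth now 2) [depth=2]
Event 20 (EXEC): [IRQ1] PC=0: INC 3 -> ACC=-10 [depth=2]
Event 21 (EXEC): [IRQ1] PC=1: DEC 2 -> ACC=-12 [depth=2]
Event 22 (EXEC): [IRQ1] PC=2: IRET -> resume IRQ0 at PC=0 (depth now 1) [depth=1]
Event 23 (EXEC): [IRQ0] PC=0: DEC 1 -> ACC=-13 [depth=1]
Event 24 (EXEC): [IRQ0] PC=1: DEC 4 -> ACC=-17 [depth=1]
Event 25 (INT 1): INT 1 arrives: push (IRQ0, PC=2), enter IRQ1 at PC=0 (depth now 2) [depth=2]
Event 26 (EXEC): [IRQ1] PC=0: INC 3 -> ACC=-14 [depth=2]
Event 27 (EXEC): [IRQ1] PC=1: DEC 2 -> ACC=-16 [depth=2]
Event 28 (EXEC): [IRQ1] PC=2: IRET -> resume IRQ0 at PC=2 (depth now 1) [depth=1]
Event 29 (EXEC): [IRQ0] PC=2: DEC 4 -> ACC=-20 [depth=1]
Event 30 (EXEC): [IRQ0] PC=3: IRET -> resume MAIN at PC=3 (depth now 0) [depth=0]
Event 31 (EXEC): [MAIN] PC=3: INC 4 -> ACC=-16 [depth=0]
Event 32 (EXEC): [MAIN] PC=4: INC 2 -> ACC=-14 [depth=0]
Event 33 (EXEC): [MAIN] PC=5: NOP [depth=0]
Event 34 (EXEC): [MAIN] PC=6: DEC 2 -> ACC=-16 [depth=0]
Event 35 (EXEC): [MAIN] PC=7: HALT [depth=0]
Max depth observed: 2

Answer: 2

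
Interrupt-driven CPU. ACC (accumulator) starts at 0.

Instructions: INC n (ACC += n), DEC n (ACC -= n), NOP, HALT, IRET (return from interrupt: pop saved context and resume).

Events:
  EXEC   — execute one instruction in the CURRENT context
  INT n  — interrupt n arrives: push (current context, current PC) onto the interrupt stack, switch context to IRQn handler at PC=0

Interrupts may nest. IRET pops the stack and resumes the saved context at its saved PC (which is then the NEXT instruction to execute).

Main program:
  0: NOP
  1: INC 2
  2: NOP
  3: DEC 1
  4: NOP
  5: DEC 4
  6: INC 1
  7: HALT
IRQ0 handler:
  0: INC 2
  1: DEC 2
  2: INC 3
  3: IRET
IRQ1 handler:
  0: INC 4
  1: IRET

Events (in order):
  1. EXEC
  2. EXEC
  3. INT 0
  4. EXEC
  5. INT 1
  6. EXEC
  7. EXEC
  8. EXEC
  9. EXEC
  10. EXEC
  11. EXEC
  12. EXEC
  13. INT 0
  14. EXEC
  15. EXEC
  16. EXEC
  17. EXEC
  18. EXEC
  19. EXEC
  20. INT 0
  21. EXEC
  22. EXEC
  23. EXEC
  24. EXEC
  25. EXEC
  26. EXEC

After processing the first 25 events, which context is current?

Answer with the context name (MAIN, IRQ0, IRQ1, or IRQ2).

Answer: MAIN

Derivation:
Event 1 (EXEC): [MAIN] PC=0: NOP
Event 2 (EXEC): [MAIN] PC=1: INC 2 -> ACC=2
Event 3 (INT 0): INT 0 arrives: push (MAIN, PC=2), enter IRQ0 at PC=0 (depth now 1)
Event 4 (EXEC): [IRQ0] PC=0: INC 2 -> ACC=4
Event 5 (INT 1): INT 1 arrives: push (IRQ0, PC=1), enter IRQ1 at PC=0 (depth now 2)
Event 6 (EXEC): [IRQ1] PC=0: INC 4 -> ACC=8
Event 7 (EXEC): [IRQ1] PC=1: IRET -> resume IRQ0 at PC=1 (depth now 1)
Event 8 (EXEC): [IRQ0] PC=1: DEC 2 -> ACC=6
Event 9 (EXEC): [IRQ0] PC=2: INC 3 -> ACC=9
Event 10 (EXEC): [IRQ0] PC=3: IRET -> resume MAIN at PC=2 (depth now 0)
Event 11 (EXEC): [MAIN] PC=2: NOP
Event 12 (EXEC): [MAIN] PC=3: DEC 1 -> ACC=8
Event 13 (INT 0): INT 0 arrives: push (MAIN, PC=4), enter IRQ0 at PC=0 (depth now 1)
Event 14 (EXEC): [IRQ0] PC=0: INC 2 -> ACC=10
Event 15 (EXEC): [IRQ0] PC=1: DEC 2 -> ACC=8
Event 16 (EXEC): [IRQ0] PC=2: INC 3 -> ACC=11
Event 17 (EXEC): [IRQ0] PC=3: IRET -> resume MAIN at PC=4 (depth now 0)
Event 18 (EXEC): [MAIN] PC=4: NOP
Event 19 (EXEC): [MAIN] PC=5: DEC 4 -> ACC=7
Event 20 (INT 0): INT 0 arrives: push (MAIN, PC=6), enter IRQ0 at PC=0 (depth now 1)
Event 21 (EXEC): [IRQ0] PC=0: INC 2 -> ACC=9
Event 22 (EXEC): [IRQ0] PC=1: DEC 2 -> ACC=7
Event 23 (EXEC): [IRQ0] PC=2: INC 3 -> ACC=10
Event 24 (EXEC): [IRQ0] PC=3: IRET -> resume MAIN at PC=6 (depth now 0)
Event 25 (EXEC): [MAIN] PC=6: INC 1 -> ACC=11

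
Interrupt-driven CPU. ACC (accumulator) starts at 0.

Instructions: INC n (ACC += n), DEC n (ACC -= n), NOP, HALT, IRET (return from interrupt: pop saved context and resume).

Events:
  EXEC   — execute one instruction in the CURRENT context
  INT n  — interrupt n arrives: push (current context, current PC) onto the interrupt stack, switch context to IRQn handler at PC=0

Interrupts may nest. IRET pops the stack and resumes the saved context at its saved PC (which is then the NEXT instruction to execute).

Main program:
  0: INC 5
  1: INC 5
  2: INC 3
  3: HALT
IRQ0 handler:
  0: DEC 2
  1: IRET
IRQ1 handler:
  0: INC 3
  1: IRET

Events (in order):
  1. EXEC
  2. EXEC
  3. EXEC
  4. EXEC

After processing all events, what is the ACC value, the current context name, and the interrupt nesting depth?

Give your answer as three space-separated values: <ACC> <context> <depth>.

Event 1 (EXEC): [MAIN] PC=0: INC 5 -> ACC=5
Event 2 (EXEC): [MAIN] PC=1: INC 5 -> ACC=10
Event 3 (EXEC): [MAIN] PC=2: INC 3 -> ACC=13
Event 4 (EXEC): [MAIN] PC=3: HALT

Answer: 13 MAIN 0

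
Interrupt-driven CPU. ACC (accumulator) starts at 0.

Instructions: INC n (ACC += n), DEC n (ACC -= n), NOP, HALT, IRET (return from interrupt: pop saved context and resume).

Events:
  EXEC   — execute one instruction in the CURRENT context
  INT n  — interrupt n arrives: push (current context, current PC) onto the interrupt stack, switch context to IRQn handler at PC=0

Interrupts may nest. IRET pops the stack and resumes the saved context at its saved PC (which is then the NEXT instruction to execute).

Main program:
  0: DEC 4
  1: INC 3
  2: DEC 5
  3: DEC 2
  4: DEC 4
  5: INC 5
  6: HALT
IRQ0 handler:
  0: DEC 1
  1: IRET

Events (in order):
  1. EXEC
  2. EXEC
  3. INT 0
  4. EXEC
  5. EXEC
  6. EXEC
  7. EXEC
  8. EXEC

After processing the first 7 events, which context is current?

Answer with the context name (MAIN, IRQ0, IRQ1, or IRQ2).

Event 1 (EXEC): [MAIN] PC=0: DEC 4 -> ACC=-4
Event 2 (EXEC): [MAIN] PC=1: INC 3 -> ACC=-1
Event 3 (INT 0): INT 0 arrives: push (MAIN, PC=2), enter IRQ0 at PC=0 (depth now 1)
Event 4 (EXEC): [IRQ0] PC=0: DEC 1 -> ACC=-2
Event 5 (EXEC): [IRQ0] PC=1: IRET -> resume MAIN at PC=2 (depth now 0)
Event 6 (EXEC): [MAIN] PC=2: DEC 5 -> ACC=-7
Event 7 (EXEC): [MAIN] PC=3: DEC 2 -> ACC=-9

Answer: MAIN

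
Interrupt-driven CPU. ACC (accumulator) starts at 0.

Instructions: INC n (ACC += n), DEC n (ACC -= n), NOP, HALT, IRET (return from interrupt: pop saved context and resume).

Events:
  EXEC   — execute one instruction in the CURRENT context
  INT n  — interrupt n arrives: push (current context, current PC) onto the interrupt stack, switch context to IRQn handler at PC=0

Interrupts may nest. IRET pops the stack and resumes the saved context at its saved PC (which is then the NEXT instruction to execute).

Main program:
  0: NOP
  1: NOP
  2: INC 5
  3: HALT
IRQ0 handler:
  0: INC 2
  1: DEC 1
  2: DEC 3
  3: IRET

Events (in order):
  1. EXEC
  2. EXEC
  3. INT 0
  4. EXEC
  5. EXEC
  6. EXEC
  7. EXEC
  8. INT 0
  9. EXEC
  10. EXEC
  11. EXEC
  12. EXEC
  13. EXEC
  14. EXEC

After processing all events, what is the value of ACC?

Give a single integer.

Event 1 (EXEC): [MAIN] PC=0: NOP
Event 2 (EXEC): [MAIN] PC=1: NOP
Event 3 (INT 0): INT 0 arrives: push (MAIN, PC=2), enter IRQ0 at PC=0 (depth now 1)
Event 4 (EXEC): [IRQ0] PC=0: INC 2 -> ACC=2
Event 5 (EXEC): [IRQ0] PC=1: DEC 1 -> ACC=1
Event 6 (EXEC): [IRQ0] PC=2: DEC 3 -> ACC=-2
Event 7 (EXEC): [IRQ0] PC=3: IRET -> resume MAIN at PC=2 (depth now 0)
Event 8 (INT 0): INT 0 arrives: push (MAIN, PC=2), enter IRQ0 at PC=0 (depth now 1)
Event 9 (EXEC): [IRQ0] PC=0: INC 2 -> ACC=0
Event 10 (EXEC): [IRQ0] PC=1: DEC 1 -> ACC=-1
Event 11 (EXEC): [IRQ0] PC=2: DEC 3 -> ACC=-4
Event 12 (EXEC): [IRQ0] PC=3: IRET -> resume MAIN at PC=2 (depth now 0)
Event 13 (EXEC): [MAIN] PC=2: INC 5 -> ACC=1
Event 14 (EXEC): [MAIN] PC=3: HALT

Answer: 1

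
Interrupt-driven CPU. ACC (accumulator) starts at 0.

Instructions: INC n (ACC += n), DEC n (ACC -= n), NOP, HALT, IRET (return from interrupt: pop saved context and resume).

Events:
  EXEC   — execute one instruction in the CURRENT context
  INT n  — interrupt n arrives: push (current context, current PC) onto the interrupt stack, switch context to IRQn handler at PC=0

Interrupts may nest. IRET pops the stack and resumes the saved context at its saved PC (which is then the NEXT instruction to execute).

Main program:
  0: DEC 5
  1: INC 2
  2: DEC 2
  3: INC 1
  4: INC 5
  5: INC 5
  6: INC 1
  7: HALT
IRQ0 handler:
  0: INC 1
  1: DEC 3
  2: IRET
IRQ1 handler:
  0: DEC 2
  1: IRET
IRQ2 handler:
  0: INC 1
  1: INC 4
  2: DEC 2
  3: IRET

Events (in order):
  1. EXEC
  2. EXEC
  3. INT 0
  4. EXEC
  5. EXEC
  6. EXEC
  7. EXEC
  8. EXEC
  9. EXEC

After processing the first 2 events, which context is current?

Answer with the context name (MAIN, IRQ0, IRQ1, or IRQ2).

Event 1 (EXEC): [MAIN] PC=0: DEC 5 -> ACC=-5
Event 2 (EXEC): [MAIN] PC=1: INC 2 -> ACC=-3

Answer: MAIN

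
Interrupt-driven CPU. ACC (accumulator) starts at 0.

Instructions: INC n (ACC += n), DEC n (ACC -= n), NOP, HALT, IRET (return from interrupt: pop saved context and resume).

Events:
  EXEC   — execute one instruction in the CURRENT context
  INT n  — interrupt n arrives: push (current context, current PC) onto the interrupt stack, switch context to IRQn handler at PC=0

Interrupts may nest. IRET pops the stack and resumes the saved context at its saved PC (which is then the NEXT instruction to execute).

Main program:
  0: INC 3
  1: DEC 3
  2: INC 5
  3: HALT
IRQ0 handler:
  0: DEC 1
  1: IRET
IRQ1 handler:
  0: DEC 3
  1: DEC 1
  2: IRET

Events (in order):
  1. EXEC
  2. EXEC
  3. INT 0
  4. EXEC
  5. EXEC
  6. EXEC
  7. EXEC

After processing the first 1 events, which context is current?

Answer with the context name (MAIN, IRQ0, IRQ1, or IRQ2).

Answer: MAIN

Derivation:
Event 1 (EXEC): [MAIN] PC=0: INC 3 -> ACC=3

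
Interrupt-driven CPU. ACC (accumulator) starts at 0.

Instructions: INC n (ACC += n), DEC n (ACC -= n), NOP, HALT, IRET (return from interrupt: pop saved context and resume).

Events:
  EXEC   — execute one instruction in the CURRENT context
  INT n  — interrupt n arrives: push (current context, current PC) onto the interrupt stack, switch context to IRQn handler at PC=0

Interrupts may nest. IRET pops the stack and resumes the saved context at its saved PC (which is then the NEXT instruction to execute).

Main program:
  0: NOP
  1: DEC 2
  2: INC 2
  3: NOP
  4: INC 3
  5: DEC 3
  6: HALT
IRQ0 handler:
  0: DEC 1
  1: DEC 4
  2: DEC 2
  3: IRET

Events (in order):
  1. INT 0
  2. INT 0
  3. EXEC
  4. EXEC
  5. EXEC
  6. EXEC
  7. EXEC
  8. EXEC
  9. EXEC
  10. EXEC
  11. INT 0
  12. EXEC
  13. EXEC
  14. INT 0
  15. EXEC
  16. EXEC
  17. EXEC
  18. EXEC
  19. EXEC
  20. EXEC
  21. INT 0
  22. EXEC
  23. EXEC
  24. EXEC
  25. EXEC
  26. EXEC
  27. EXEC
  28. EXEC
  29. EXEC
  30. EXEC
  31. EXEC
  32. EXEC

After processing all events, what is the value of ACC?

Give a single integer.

Answer: -35

Derivation:
Event 1 (INT 0): INT 0 arrives: push (MAIN, PC=0), enter IRQ0 at PC=0 (depth now 1)
Event 2 (INT 0): INT 0 arrives: push (IRQ0, PC=0), enter IRQ0 at PC=0 (depth now 2)
Event 3 (EXEC): [IRQ0] PC=0: DEC 1 -> ACC=-1
Event 4 (EXEC): [IRQ0] PC=1: DEC 4 -> ACC=-5
Event 5 (EXEC): [IRQ0] PC=2: DEC 2 -> ACC=-7
Event 6 (EXEC): [IRQ0] PC=3: IRET -> resume IRQ0 at PC=0 (depth now 1)
Event 7 (EXEC): [IRQ0] PC=0: DEC 1 -> ACC=-8
Event 8 (EXEC): [IRQ0] PC=1: DEC 4 -> ACC=-12
Event 9 (EXEC): [IRQ0] PC=2: DEC 2 -> ACC=-14
Event 10 (EXEC): [IRQ0] PC=3: IRET -> resume MAIN at PC=0 (depth now 0)
Event 11 (INT 0): INT 0 arrives: push (MAIN, PC=0), enter IRQ0 at PC=0 (depth now 1)
Event 12 (EXEC): [IRQ0] PC=0: DEC 1 -> ACC=-15
Event 13 (EXEC): [IRQ0] PC=1: DEC 4 -> ACC=-19
Event 14 (INT 0): INT 0 arrives: push (IRQ0, PC=2), enter IRQ0 at PC=0 (depth now 2)
Event 15 (EXEC): [IRQ0] PC=0: DEC 1 -> ACC=-20
Event 16 (EXEC): [IRQ0] PC=1: DEC 4 -> ACC=-24
Event 17 (EXEC): [IRQ0] PC=2: DEC 2 -> ACC=-26
Event 18 (EXEC): [IRQ0] PC=3: IRET -> resume IRQ0 at PC=2 (depth now 1)
Event 19 (EXEC): [IRQ0] PC=2: DEC 2 -> ACC=-28
Event 20 (EXEC): [IRQ0] PC=3: IRET -> resume MAIN at PC=0 (depth now 0)
Event 21 (INT 0): INT 0 arrives: push (MAIN, PC=0), enter IRQ0 at PC=0 (depth now 1)
Event 22 (EXEC): [IRQ0] PC=0: DEC 1 -> ACC=-29
Event 23 (EXEC): [IRQ0] PC=1: DEC 4 -> ACC=-33
Event 24 (EXEC): [IRQ0] PC=2: DEC 2 -> ACC=-35
Event 25 (EXEC): [IRQ0] PC=3: IRET -> resume MAIN at PC=0 (depth now 0)
Event 26 (EXEC): [MAIN] PC=0: NOP
Event 27 (EXEC): [MAIN] PC=1: DEC 2 -> ACC=-37
Event 28 (EXEC): [MAIN] PC=2: INC 2 -> ACC=-35
Event 29 (EXEC): [MAIN] PC=3: NOP
Event 30 (EXEC): [MAIN] PC=4: INC 3 -> ACC=-32
Event 31 (EXEC): [MAIN] PC=5: DEC 3 -> ACC=-35
Event 32 (EXEC): [MAIN] PC=6: HALT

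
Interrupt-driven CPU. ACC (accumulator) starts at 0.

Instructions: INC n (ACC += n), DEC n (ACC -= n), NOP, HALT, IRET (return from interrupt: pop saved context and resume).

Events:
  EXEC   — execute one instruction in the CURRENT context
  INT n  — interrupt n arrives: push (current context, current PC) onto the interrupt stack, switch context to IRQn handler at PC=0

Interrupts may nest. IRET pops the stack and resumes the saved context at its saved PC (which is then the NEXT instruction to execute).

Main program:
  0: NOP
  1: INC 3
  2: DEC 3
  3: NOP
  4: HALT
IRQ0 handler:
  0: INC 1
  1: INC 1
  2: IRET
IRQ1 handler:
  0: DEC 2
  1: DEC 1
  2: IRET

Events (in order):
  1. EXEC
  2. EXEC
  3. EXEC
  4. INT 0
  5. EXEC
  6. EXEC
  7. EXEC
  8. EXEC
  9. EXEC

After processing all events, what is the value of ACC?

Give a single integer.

Event 1 (EXEC): [MAIN] PC=0: NOP
Event 2 (EXEC): [MAIN] PC=1: INC 3 -> ACC=3
Event 3 (EXEC): [MAIN] PC=2: DEC 3 -> ACC=0
Event 4 (INT 0): INT 0 arrives: push (MAIN, PC=3), enter IRQ0 at PC=0 (depth now 1)
Event 5 (EXEC): [IRQ0] PC=0: INC 1 -> ACC=1
Event 6 (EXEC): [IRQ0] PC=1: INC 1 -> ACC=2
Event 7 (EXEC): [IRQ0] PC=2: IRET -> resume MAIN at PC=3 (depth now 0)
Event 8 (EXEC): [MAIN] PC=3: NOP
Event 9 (EXEC): [MAIN] PC=4: HALT

Answer: 2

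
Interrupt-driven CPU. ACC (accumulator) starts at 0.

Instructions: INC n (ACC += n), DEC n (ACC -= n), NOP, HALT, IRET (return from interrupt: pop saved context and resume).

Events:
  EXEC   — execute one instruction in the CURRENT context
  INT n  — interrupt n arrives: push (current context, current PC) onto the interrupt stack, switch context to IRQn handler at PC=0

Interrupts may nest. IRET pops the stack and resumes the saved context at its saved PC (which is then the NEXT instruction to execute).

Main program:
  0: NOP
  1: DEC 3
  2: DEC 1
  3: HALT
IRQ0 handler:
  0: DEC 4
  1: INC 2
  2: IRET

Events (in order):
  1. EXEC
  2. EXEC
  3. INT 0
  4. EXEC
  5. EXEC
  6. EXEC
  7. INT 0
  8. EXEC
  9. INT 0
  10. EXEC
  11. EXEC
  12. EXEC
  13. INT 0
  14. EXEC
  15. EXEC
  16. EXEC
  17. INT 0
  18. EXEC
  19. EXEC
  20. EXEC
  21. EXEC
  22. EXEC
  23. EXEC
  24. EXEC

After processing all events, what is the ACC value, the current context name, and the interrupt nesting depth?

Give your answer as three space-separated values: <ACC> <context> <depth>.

Event 1 (EXEC): [MAIN] PC=0: NOP
Event 2 (EXEC): [MAIN] PC=1: DEC 3 -> ACC=-3
Event 3 (INT 0): INT 0 arrives: push (MAIN, PC=2), enter IRQ0 at PC=0 (depth now 1)
Event 4 (EXEC): [IRQ0] PC=0: DEC 4 -> ACC=-7
Event 5 (EXEC): [IRQ0] PC=1: INC 2 -> ACC=-5
Event 6 (EXEC): [IRQ0] PC=2: IRET -> resume MAIN at PC=2 (depth now 0)
Event 7 (INT 0): INT 0 arrives: push (MAIN, PC=2), enter IRQ0 at PC=0 (depth now 1)
Event 8 (EXEC): [IRQ0] PC=0: DEC 4 -> ACC=-9
Event 9 (INT 0): INT 0 arrives: push (IRQ0, PC=1), enter IRQ0 at PC=0 (depth now 2)
Event 10 (EXEC): [IRQ0] PC=0: DEC 4 -> ACC=-13
Event 11 (EXEC): [IRQ0] PC=1: INC 2 -> ACC=-11
Event 12 (EXEC): [IRQ0] PC=2: IRET -> resume IRQ0 at PC=1 (depth now 1)
Event 13 (INT 0): INT 0 arrives: push (IRQ0, PC=1), enter IRQ0 at PC=0 (depth now 2)
Event 14 (EXEC): [IRQ0] PC=0: DEC 4 -> ACC=-15
Event 15 (EXEC): [IRQ0] PC=1: INC 2 -> ACC=-13
Event 16 (EXEC): [IRQ0] PC=2: IRET -> resume IRQ0 at PC=1 (depth now 1)
Event 17 (INT 0): INT 0 arrives: push (IRQ0, PC=1), enter IRQ0 at PC=0 (depth now 2)
Event 18 (EXEC): [IRQ0] PC=0: DEC 4 -> ACC=-17
Event 19 (EXEC): [IRQ0] PC=1: INC 2 -> ACC=-15
Event 20 (EXEC): [IRQ0] PC=2: IRET -> resume IRQ0 at PC=1 (depth now 1)
Event 21 (EXEC): [IRQ0] PC=1: INC 2 -> ACC=-13
Event 22 (EXEC): [IRQ0] PC=2: IRET -> resume MAIN at PC=2 (depth now 0)
Event 23 (EXEC): [MAIN] PC=2: DEC 1 -> ACC=-14
Event 24 (EXEC): [MAIN] PC=3: HALT

Answer: -14 MAIN 0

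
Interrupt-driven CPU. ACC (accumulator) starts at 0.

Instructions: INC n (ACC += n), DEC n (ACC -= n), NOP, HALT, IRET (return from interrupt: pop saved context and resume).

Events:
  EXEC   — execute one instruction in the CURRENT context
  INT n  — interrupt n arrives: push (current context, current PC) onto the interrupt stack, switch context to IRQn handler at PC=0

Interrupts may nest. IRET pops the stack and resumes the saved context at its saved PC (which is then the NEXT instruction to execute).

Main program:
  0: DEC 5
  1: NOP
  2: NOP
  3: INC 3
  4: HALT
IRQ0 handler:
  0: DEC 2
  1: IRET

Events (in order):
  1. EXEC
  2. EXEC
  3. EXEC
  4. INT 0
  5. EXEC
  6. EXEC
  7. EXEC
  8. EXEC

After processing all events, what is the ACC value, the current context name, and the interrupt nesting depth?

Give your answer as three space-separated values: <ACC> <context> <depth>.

Answer: -4 MAIN 0

Derivation:
Event 1 (EXEC): [MAIN] PC=0: DEC 5 -> ACC=-5
Event 2 (EXEC): [MAIN] PC=1: NOP
Event 3 (EXEC): [MAIN] PC=2: NOP
Event 4 (INT 0): INT 0 arrives: push (MAIN, PC=3), enter IRQ0 at PC=0 (depth now 1)
Event 5 (EXEC): [IRQ0] PC=0: DEC 2 -> ACC=-7
Event 6 (EXEC): [IRQ0] PC=1: IRET -> resume MAIN at PC=3 (depth now 0)
Event 7 (EXEC): [MAIN] PC=3: INC 3 -> ACC=-4
Event 8 (EXEC): [MAIN] PC=4: HALT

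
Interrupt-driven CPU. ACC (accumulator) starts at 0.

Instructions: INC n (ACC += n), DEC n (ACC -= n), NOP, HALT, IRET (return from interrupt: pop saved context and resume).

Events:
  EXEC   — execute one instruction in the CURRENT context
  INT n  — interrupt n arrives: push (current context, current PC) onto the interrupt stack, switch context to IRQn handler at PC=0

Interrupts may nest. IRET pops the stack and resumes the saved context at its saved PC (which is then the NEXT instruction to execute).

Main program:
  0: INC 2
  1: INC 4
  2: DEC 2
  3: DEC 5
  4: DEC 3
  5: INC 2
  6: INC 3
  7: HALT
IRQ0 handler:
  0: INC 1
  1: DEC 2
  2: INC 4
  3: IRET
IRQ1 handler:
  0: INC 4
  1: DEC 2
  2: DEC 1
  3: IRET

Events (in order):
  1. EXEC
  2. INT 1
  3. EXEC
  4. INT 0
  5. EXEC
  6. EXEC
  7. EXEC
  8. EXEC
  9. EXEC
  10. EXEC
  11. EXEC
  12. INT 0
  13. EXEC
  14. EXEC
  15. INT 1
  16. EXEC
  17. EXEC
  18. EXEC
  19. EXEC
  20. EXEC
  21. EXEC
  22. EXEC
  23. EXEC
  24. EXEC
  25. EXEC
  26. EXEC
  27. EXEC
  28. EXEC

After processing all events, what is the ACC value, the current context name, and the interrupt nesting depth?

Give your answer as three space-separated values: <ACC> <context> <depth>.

Event 1 (EXEC): [MAIN] PC=0: INC 2 -> ACC=2
Event 2 (INT 1): INT 1 arrives: push (MAIN, PC=1), enter IRQ1 at PC=0 (depth now 1)
Event 3 (EXEC): [IRQ1] PC=0: INC 4 -> ACC=6
Event 4 (INT 0): INT 0 arrives: push (IRQ1, PC=1), enter IRQ0 at PC=0 (depth now 2)
Event 5 (EXEC): [IRQ0] PC=0: INC 1 -> ACC=7
Event 6 (EXEC): [IRQ0] PC=1: DEC 2 -> ACC=5
Event 7 (EXEC): [IRQ0] PC=2: INC 4 -> ACC=9
Event 8 (EXEC): [IRQ0] PC=3: IRET -> resume IRQ1 at PC=1 (depth now 1)
Event 9 (EXEC): [IRQ1] PC=1: DEC 2 -> ACC=7
Event 10 (EXEC): [IRQ1] PC=2: DEC 1 -> ACC=6
Event 11 (EXEC): [IRQ1] PC=3: IRET -> resume MAIN at PC=1 (depth now 0)
Event 12 (INT 0): INT 0 arrives: push (MAIN, PC=1), enter IRQ0 at PC=0 (depth now 1)
Event 13 (EXEC): [IRQ0] PC=0: INC 1 -> ACC=7
Event 14 (EXEC): [IRQ0] PC=1: DEC 2 -> ACC=5
Event 15 (INT 1): INT 1 arrives: push (IRQ0, PC=2), enter IRQ1 at PC=0 (depth now 2)
Event 16 (EXEC): [IRQ1] PC=0: INC 4 -> ACC=9
Event 17 (EXEC): [IRQ1] PC=1: DEC 2 -> ACC=7
Event 18 (EXEC): [IRQ1] PC=2: DEC 1 -> ACC=6
Event 19 (EXEC): [IRQ1] PC=3: IRET -> resume IRQ0 at PC=2 (depth now 1)
Event 20 (EXEC): [IRQ0] PC=2: INC 4 -> ACC=10
Event 21 (EXEC): [IRQ0] PC=3: IRET -> resume MAIN at PC=1 (depth now 0)
Event 22 (EXEC): [MAIN] PC=1: INC 4 -> ACC=14
Event 23 (EXEC): [MAIN] PC=2: DEC 2 -> ACC=12
Event 24 (EXEC): [MAIN] PC=3: DEC 5 -> ACC=7
Event 25 (EXEC): [MAIN] PC=4: DEC 3 -> ACC=4
Event 26 (EXEC): [MAIN] PC=5: INC 2 -> ACC=6
Event 27 (EXEC): [MAIN] PC=6: INC 3 -> ACC=9
Event 28 (EXEC): [MAIN] PC=7: HALT

Answer: 9 MAIN 0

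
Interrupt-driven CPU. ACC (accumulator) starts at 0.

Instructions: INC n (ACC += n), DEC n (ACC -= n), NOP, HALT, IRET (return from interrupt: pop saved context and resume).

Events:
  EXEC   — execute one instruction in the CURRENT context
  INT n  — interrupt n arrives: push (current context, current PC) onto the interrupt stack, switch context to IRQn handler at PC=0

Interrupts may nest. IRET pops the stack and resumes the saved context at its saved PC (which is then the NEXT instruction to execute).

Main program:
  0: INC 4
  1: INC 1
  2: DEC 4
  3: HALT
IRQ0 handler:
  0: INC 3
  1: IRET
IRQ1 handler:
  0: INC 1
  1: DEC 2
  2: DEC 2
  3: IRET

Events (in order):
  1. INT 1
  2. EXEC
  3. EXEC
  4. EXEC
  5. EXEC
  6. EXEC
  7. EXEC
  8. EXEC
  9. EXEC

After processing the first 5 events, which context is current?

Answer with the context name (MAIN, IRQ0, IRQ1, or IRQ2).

Answer: MAIN

Derivation:
Event 1 (INT 1): INT 1 arrives: push (MAIN, PC=0), enter IRQ1 at PC=0 (depth now 1)
Event 2 (EXEC): [IRQ1] PC=0: INC 1 -> ACC=1
Event 3 (EXEC): [IRQ1] PC=1: DEC 2 -> ACC=-1
Event 4 (EXEC): [IRQ1] PC=2: DEC 2 -> ACC=-3
Event 5 (EXEC): [IRQ1] PC=3: IRET -> resume MAIN at PC=0 (depth now 0)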